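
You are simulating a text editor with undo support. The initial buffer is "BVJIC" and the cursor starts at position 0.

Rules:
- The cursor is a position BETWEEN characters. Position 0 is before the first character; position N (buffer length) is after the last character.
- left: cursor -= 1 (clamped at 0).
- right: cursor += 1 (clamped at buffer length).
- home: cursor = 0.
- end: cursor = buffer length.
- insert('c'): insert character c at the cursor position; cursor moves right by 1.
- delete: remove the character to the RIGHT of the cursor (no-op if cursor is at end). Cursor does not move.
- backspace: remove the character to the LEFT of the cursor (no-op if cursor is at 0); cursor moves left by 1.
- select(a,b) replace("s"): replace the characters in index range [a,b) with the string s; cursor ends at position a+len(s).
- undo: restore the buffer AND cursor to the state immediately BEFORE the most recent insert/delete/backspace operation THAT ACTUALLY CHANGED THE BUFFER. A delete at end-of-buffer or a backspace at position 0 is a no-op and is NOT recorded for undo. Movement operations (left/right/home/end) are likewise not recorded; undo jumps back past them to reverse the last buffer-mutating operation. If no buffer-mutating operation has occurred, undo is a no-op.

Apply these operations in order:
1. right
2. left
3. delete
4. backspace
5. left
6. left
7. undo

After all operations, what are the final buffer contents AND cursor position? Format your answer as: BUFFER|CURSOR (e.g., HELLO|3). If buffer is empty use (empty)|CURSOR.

Answer: BVJIC|0

Derivation:
After op 1 (right): buf='BVJIC' cursor=1
After op 2 (left): buf='BVJIC' cursor=0
After op 3 (delete): buf='VJIC' cursor=0
After op 4 (backspace): buf='VJIC' cursor=0
After op 5 (left): buf='VJIC' cursor=0
After op 6 (left): buf='VJIC' cursor=0
After op 7 (undo): buf='BVJIC' cursor=0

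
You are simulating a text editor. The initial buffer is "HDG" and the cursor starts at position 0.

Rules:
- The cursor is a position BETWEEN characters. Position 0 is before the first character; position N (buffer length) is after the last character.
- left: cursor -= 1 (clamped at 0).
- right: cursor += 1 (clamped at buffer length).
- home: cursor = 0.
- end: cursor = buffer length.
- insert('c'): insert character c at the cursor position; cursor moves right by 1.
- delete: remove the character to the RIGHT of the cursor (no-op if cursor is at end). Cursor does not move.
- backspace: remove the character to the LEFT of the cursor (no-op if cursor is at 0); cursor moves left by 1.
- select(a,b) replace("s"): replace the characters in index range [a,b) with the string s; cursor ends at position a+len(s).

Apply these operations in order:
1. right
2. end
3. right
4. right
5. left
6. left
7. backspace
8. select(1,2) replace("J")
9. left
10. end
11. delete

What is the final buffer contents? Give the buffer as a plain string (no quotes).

After op 1 (right): buf='HDG' cursor=1
After op 2 (end): buf='HDG' cursor=3
After op 3 (right): buf='HDG' cursor=3
After op 4 (right): buf='HDG' cursor=3
After op 5 (left): buf='HDG' cursor=2
After op 6 (left): buf='HDG' cursor=1
After op 7 (backspace): buf='DG' cursor=0
After op 8 (select(1,2) replace("J")): buf='DJ' cursor=2
After op 9 (left): buf='DJ' cursor=1
After op 10 (end): buf='DJ' cursor=2
After op 11 (delete): buf='DJ' cursor=2

Answer: DJ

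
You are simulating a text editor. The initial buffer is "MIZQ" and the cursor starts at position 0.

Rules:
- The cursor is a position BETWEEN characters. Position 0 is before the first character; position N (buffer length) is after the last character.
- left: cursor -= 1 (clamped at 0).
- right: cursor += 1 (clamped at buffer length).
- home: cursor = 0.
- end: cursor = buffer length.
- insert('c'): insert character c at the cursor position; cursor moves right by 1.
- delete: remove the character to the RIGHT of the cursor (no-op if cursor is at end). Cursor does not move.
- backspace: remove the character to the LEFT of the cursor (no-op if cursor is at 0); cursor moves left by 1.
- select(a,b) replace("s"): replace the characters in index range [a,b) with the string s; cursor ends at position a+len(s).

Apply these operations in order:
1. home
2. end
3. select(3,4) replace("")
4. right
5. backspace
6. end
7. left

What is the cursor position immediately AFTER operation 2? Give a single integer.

After op 1 (home): buf='MIZQ' cursor=0
After op 2 (end): buf='MIZQ' cursor=4

Answer: 4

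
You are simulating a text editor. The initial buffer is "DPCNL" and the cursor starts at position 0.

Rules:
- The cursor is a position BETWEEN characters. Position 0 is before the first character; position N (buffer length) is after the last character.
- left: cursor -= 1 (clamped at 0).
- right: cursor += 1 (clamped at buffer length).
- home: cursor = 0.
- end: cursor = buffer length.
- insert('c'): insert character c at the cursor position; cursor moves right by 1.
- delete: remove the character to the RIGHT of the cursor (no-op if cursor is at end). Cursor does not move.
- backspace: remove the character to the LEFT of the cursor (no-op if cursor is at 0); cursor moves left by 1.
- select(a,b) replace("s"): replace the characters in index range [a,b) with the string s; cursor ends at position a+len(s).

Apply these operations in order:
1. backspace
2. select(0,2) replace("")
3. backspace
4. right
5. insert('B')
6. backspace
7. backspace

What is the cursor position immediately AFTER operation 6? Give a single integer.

Answer: 1

Derivation:
After op 1 (backspace): buf='DPCNL' cursor=0
After op 2 (select(0,2) replace("")): buf='CNL' cursor=0
After op 3 (backspace): buf='CNL' cursor=0
After op 4 (right): buf='CNL' cursor=1
After op 5 (insert('B')): buf='CBNL' cursor=2
After op 6 (backspace): buf='CNL' cursor=1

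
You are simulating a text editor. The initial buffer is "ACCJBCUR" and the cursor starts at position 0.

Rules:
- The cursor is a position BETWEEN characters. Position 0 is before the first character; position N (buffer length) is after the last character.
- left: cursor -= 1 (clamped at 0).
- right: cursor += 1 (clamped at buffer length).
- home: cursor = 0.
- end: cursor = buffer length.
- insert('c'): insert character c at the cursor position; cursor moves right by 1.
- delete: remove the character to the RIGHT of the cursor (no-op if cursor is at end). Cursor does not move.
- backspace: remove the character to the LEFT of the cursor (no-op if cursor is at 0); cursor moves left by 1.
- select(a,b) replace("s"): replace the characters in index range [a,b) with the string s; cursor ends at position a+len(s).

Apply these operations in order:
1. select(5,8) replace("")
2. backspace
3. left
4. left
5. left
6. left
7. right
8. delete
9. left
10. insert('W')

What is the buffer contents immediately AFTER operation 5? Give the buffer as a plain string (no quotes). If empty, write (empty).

After op 1 (select(5,8) replace("")): buf='ACCJB' cursor=5
After op 2 (backspace): buf='ACCJ' cursor=4
After op 3 (left): buf='ACCJ' cursor=3
After op 4 (left): buf='ACCJ' cursor=2
After op 5 (left): buf='ACCJ' cursor=1

Answer: ACCJ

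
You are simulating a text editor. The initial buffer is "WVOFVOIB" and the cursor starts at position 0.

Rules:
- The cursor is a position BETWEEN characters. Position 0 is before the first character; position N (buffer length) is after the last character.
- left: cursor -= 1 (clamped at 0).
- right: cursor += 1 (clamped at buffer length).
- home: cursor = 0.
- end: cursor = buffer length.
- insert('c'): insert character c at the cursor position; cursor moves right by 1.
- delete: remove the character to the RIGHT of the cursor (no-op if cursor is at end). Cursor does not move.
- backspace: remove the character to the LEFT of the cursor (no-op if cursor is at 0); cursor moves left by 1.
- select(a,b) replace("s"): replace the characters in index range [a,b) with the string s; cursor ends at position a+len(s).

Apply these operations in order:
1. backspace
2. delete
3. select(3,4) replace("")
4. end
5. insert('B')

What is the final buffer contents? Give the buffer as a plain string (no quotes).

Answer: VOFOIBB

Derivation:
After op 1 (backspace): buf='WVOFVOIB' cursor=0
After op 2 (delete): buf='VOFVOIB' cursor=0
After op 3 (select(3,4) replace("")): buf='VOFOIB' cursor=3
After op 4 (end): buf='VOFOIB' cursor=6
After op 5 (insert('B')): buf='VOFOIBB' cursor=7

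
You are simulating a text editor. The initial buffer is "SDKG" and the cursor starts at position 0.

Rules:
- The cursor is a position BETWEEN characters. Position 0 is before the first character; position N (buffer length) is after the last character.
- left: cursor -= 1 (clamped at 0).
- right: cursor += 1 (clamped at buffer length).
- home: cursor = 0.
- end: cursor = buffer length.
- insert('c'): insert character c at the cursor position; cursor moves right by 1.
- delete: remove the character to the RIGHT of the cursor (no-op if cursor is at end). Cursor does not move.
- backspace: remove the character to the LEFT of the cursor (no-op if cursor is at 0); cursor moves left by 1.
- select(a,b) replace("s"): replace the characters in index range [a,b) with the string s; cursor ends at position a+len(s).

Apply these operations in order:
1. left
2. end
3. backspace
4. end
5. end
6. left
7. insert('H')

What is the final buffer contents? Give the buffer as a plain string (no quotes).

Answer: SDHK

Derivation:
After op 1 (left): buf='SDKG' cursor=0
After op 2 (end): buf='SDKG' cursor=4
After op 3 (backspace): buf='SDK' cursor=3
After op 4 (end): buf='SDK' cursor=3
After op 5 (end): buf='SDK' cursor=3
After op 6 (left): buf='SDK' cursor=2
After op 7 (insert('H')): buf='SDHK' cursor=3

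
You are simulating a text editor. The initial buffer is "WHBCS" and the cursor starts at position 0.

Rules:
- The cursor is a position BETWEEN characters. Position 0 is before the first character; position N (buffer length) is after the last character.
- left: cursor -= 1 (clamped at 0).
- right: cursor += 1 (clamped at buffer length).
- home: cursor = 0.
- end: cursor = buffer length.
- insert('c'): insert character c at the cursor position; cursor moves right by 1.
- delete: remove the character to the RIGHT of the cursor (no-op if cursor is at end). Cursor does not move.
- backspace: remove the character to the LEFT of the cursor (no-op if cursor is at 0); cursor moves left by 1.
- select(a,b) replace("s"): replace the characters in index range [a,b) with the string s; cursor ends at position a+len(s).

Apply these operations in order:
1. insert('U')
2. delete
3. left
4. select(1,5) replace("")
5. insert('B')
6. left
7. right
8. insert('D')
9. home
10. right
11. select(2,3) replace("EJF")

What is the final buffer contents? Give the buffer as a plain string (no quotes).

After op 1 (insert('U')): buf='UWHBCS' cursor=1
After op 2 (delete): buf='UHBCS' cursor=1
After op 3 (left): buf='UHBCS' cursor=0
After op 4 (select(1,5) replace("")): buf='U' cursor=1
After op 5 (insert('B')): buf='UB' cursor=2
After op 6 (left): buf='UB' cursor=1
After op 7 (right): buf='UB' cursor=2
After op 8 (insert('D')): buf='UBD' cursor=3
After op 9 (home): buf='UBD' cursor=0
After op 10 (right): buf='UBD' cursor=1
After op 11 (select(2,3) replace("EJF")): buf='UBEJF' cursor=5

Answer: UBEJF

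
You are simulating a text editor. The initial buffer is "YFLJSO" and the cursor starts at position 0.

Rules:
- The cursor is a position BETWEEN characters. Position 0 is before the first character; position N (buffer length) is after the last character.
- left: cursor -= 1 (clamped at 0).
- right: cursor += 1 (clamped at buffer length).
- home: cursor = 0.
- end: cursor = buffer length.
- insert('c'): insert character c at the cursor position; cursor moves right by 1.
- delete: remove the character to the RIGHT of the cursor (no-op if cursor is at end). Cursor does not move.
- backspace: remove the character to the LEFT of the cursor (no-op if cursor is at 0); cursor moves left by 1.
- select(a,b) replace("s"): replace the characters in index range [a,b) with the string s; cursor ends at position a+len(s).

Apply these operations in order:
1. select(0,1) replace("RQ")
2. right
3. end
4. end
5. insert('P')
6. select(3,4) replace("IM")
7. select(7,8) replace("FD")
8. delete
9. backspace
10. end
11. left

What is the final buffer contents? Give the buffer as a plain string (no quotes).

After op 1 (select(0,1) replace("RQ")): buf='RQFLJSO' cursor=2
After op 2 (right): buf='RQFLJSO' cursor=3
After op 3 (end): buf='RQFLJSO' cursor=7
After op 4 (end): buf='RQFLJSO' cursor=7
After op 5 (insert('P')): buf='RQFLJSOP' cursor=8
After op 6 (select(3,4) replace("IM")): buf='RQFIMJSOP' cursor=5
After op 7 (select(7,8) replace("FD")): buf='RQFIMJSFDP' cursor=9
After op 8 (delete): buf='RQFIMJSFD' cursor=9
After op 9 (backspace): buf='RQFIMJSF' cursor=8
After op 10 (end): buf='RQFIMJSF' cursor=8
After op 11 (left): buf='RQFIMJSF' cursor=7

Answer: RQFIMJSF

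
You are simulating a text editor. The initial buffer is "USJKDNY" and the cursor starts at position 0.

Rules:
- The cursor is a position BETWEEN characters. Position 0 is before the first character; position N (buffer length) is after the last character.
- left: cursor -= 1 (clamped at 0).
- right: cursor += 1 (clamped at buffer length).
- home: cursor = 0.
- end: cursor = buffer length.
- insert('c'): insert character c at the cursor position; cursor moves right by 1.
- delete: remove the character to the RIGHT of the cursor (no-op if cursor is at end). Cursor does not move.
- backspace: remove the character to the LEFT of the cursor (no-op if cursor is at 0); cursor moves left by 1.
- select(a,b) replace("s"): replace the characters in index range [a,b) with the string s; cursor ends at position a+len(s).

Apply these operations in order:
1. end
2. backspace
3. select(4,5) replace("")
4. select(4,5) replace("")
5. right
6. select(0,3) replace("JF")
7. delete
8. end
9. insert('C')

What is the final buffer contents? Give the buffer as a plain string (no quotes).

Answer: JFC

Derivation:
After op 1 (end): buf='USJKDNY' cursor=7
After op 2 (backspace): buf='USJKDN' cursor=6
After op 3 (select(4,5) replace("")): buf='USJKN' cursor=4
After op 4 (select(4,5) replace("")): buf='USJK' cursor=4
After op 5 (right): buf='USJK' cursor=4
After op 6 (select(0,3) replace("JF")): buf='JFK' cursor=2
After op 7 (delete): buf='JF' cursor=2
After op 8 (end): buf='JF' cursor=2
After op 9 (insert('C')): buf='JFC' cursor=3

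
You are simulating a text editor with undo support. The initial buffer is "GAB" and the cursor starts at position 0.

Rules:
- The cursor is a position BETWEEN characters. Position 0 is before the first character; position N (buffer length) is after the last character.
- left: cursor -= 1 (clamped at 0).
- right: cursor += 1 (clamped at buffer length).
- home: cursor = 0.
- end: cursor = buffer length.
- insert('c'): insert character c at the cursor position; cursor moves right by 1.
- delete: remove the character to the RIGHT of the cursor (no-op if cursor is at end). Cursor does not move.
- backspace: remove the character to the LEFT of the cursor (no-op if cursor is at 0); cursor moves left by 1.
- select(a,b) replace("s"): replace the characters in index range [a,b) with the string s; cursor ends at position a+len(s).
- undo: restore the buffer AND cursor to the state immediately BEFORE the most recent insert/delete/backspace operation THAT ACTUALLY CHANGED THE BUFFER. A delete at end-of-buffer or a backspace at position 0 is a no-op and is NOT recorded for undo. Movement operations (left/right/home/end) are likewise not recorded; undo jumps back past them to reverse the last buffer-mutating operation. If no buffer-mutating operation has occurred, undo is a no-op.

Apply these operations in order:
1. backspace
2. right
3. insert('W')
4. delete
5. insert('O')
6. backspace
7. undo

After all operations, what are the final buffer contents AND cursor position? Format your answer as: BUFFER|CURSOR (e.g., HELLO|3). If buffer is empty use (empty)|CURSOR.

Answer: GWOB|3

Derivation:
After op 1 (backspace): buf='GAB' cursor=0
After op 2 (right): buf='GAB' cursor=1
After op 3 (insert('W')): buf='GWAB' cursor=2
After op 4 (delete): buf='GWB' cursor=2
After op 5 (insert('O')): buf='GWOB' cursor=3
After op 6 (backspace): buf='GWB' cursor=2
After op 7 (undo): buf='GWOB' cursor=3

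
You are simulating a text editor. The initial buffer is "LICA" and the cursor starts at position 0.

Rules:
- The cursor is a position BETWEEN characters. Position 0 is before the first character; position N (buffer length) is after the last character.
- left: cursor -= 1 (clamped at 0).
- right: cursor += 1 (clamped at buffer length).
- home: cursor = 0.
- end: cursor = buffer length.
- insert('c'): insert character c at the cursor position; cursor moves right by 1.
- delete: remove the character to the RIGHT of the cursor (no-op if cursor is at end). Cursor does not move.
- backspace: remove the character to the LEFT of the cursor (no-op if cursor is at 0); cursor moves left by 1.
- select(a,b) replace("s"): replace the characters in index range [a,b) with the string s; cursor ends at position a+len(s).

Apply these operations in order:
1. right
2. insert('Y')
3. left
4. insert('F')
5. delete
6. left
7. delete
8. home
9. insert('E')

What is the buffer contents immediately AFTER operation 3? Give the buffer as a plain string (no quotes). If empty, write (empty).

Answer: LYICA

Derivation:
After op 1 (right): buf='LICA' cursor=1
After op 2 (insert('Y')): buf='LYICA' cursor=2
After op 3 (left): buf='LYICA' cursor=1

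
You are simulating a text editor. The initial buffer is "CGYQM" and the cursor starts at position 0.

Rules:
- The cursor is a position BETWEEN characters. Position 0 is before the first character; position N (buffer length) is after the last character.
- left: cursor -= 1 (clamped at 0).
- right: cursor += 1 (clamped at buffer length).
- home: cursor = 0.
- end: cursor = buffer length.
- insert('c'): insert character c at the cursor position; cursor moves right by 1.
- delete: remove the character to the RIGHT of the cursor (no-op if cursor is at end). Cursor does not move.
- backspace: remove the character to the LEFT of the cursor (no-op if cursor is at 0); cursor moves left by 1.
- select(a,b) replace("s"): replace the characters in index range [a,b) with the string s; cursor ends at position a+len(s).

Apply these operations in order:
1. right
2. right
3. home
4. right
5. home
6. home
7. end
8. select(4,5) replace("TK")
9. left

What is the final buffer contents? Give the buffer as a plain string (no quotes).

After op 1 (right): buf='CGYQM' cursor=1
After op 2 (right): buf='CGYQM' cursor=2
After op 3 (home): buf='CGYQM' cursor=0
After op 4 (right): buf='CGYQM' cursor=1
After op 5 (home): buf='CGYQM' cursor=0
After op 6 (home): buf='CGYQM' cursor=0
After op 7 (end): buf='CGYQM' cursor=5
After op 8 (select(4,5) replace("TK")): buf='CGYQTK' cursor=6
After op 9 (left): buf='CGYQTK' cursor=5

Answer: CGYQTK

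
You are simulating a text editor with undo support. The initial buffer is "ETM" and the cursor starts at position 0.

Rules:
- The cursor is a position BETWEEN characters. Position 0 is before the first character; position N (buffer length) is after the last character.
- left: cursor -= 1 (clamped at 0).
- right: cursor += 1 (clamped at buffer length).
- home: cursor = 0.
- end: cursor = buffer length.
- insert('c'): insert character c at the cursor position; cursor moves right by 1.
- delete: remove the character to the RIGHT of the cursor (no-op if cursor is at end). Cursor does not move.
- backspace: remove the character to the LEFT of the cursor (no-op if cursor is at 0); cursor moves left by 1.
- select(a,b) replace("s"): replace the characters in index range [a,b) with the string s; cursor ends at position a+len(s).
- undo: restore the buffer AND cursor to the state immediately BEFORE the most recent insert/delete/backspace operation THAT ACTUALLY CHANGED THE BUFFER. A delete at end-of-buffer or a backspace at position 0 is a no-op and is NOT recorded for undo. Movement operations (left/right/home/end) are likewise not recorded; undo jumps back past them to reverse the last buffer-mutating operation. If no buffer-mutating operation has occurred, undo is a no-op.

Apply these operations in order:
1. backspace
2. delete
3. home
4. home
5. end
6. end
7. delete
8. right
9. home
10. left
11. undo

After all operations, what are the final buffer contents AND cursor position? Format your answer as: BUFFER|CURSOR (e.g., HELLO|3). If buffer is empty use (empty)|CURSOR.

Answer: ETM|0

Derivation:
After op 1 (backspace): buf='ETM' cursor=0
After op 2 (delete): buf='TM' cursor=0
After op 3 (home): buf='TM' cursor=0
After op 4 (home): buf='TM' cursor=0
After op 5 (end): buf='TM' cursor=2
After op 6 (end): buf='TM' cursor=2
After op 7 (delete): buf='TM' cursor=2
After op 8 (right): buf='TM' cursor=2
After op 9 (home): buf='TM' cursor=0
After op 10 (left): buf='TM' cursor=0
After op 11 (undo): buf='ETM' cursor=0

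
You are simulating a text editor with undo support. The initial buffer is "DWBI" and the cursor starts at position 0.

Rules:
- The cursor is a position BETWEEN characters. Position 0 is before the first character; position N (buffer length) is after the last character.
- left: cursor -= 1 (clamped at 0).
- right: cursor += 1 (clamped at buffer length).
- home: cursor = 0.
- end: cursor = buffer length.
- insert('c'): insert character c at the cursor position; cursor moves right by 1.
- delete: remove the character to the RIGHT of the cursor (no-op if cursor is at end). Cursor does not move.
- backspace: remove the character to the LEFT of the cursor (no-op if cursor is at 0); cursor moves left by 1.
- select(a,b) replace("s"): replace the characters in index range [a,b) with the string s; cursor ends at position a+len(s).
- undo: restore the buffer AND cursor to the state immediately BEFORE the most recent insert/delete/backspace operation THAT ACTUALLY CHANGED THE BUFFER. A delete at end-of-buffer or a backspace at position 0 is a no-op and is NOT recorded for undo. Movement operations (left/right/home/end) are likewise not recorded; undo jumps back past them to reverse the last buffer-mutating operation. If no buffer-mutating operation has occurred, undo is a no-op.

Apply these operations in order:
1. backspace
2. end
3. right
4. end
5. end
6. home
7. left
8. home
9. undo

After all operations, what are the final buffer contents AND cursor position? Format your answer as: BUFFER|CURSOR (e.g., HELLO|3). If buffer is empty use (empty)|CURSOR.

After op 1 (backspace): buf='DWBI' cursor=0
After op 2 (end): buf='DWBI' cursor=4
After op 3 (right): buf='DWBI' cursor=4
After op 4 (end): buf='DWBI' cursor=4
After op 5 (end): buf='DWBI' cursor=4
After op 6 (home): buf='DWBI' cursor=0
After op 7 (left): buf='DWBI' cursor=0
After op 8 (home): buf='DWBI' cursor=0
After op 9 (undo): buf='DWBI' cursor=0

Answer: DWBI|0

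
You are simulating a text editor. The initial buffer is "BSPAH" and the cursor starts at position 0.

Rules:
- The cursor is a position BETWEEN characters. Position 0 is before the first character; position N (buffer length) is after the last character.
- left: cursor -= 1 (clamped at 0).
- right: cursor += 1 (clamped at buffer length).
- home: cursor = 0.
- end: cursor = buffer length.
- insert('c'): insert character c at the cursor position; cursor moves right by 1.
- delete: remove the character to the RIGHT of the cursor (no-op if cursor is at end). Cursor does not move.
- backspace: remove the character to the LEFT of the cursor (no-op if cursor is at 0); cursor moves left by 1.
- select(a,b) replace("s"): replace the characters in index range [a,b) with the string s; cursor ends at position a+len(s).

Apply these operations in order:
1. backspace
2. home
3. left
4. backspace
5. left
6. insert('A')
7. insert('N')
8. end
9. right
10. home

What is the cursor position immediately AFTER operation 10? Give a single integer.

Answer: 0

Derivation:
After op 1 (backspace): buf='BSPAH' cursor=0
After op 2 (home): buf='BSPAH' cursor=0
After op 3 (left): buf='BSPAH' cursor=0
After op 4 (backspace): buf='BSPAH' cursor=0
After op 5 (left): buf='BSPAH' cursor=0
After op 6 (insert('A')): buf='ABSPAH' cursor=1
After op 7 (insert('N')): buf='ANBSPAH' cursor=2
After op 8 (end): buf='ANBSPAH' cursor=7
After op 9 (right): buf='ANBSPAH' cursor=7
After op 10 (home): buf='ANBSPAH' cursor=0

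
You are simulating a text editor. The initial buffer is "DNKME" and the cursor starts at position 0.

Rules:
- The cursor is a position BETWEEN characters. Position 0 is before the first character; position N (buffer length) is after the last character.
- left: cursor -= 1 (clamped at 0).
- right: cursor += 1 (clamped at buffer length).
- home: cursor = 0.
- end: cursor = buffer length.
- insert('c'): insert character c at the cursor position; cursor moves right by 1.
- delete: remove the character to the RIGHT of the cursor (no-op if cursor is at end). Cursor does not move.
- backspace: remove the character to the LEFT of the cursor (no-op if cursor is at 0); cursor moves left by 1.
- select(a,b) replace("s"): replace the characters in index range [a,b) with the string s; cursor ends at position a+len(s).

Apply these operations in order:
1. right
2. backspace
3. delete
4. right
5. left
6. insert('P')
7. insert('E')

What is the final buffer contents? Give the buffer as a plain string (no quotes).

After op 1 (right): buf='DNKME' cursor=1
After op 2 (backspace): buf='NKME' cursor=0
After op 3 (delete): buf='KME' cursor=0
After op 4 (right): buf='KME' cursor=1
After op 5 (left): buf='KME' cursor=0
After op 6 (insert('P')): buf='PKME' cursor=1
After op 7 (insert('E')): buf='PEKME' cursor=2

Answer: PEKME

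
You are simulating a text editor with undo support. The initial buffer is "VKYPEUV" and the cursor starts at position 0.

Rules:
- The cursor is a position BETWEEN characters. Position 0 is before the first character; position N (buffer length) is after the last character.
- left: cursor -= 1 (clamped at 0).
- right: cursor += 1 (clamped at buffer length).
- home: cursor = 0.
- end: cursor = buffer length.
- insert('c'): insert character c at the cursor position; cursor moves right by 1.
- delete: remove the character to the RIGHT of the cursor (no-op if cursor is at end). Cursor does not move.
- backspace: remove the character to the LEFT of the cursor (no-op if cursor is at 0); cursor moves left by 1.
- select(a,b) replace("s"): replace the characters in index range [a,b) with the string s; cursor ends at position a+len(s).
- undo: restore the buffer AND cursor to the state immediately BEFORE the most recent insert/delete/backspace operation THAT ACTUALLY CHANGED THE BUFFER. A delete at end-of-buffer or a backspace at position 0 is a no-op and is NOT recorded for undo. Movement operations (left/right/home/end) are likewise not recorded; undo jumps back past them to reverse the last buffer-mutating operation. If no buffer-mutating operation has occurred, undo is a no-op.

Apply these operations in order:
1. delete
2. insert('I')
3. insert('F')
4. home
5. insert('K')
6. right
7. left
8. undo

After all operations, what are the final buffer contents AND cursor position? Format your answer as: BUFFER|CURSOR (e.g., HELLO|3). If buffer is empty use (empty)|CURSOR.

Answer: IFKYPEUV|0

Derivation:
After op 1 (delete): buf='KYPEUV' cursor=0
After op 2 (insert('I')): buf='IKYPEUV' cursor=1
After op 3 (insert('F')): buf='IFKYPEUV' cursor=2
After op 4 (home): buf='IFKYPEUV' cursor=0
After op 5 (insert('K')): buf='KIFKYPEUV' cursor=1
After op 6 (right): buf='KIFKYPEUV' cursor=2
After op 7 (left): buf='KIFKYPEUV' cursor=1
After op 8 (undo): buf='IFKYPEUV' cursor=0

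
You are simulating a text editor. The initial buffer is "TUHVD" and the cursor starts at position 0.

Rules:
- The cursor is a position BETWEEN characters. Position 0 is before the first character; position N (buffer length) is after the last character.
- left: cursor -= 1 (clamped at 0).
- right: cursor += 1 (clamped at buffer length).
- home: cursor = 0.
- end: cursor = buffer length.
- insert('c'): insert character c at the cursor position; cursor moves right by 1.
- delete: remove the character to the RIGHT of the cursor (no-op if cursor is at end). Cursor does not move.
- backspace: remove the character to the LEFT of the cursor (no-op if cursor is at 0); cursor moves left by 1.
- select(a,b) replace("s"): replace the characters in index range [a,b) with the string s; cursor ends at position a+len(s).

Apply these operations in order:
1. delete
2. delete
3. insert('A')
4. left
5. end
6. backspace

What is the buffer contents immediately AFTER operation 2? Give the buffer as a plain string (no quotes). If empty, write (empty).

After op 1 (delete): buf='UHVD' cursor=0
After op 2 (delete): buf='HVD' cursor=0

Answer: HVD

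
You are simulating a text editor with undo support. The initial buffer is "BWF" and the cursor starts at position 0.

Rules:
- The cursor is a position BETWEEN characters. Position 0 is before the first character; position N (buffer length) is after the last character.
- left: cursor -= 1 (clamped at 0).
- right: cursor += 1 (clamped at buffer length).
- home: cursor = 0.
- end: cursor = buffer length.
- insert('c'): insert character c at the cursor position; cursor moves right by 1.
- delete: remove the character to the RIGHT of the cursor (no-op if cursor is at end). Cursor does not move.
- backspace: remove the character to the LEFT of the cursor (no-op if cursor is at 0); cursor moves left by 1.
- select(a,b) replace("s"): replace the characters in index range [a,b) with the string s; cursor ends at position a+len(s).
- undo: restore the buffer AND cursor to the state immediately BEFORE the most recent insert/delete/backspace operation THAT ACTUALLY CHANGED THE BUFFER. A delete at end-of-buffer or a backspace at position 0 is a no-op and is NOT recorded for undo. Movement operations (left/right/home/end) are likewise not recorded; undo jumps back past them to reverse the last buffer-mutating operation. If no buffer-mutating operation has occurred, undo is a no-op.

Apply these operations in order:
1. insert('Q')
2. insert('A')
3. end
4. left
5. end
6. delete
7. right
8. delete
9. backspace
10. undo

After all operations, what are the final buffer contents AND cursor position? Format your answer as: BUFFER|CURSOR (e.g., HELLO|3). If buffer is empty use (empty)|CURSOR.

Answer: QABWF|5

Derivation:
After op 1 (insert('Q')): buf='QBWF' cursor=1
After op 2 (insert('A')): buf='QABWF' cursor=2
After op 3 (end): buf='QABWF' cursor=5
After op 4 (left): buf='QABWF' cursor=4
After op 5 (end): buf='QABWF' cursor=5
After op 6 (delete): buf='QABWF' cursor=5
After op 7 (right): buf='QABWF' cursor=5
After op 8 (delete): buf='QABWF' cursor=5
After op 9 (backspace): buf='QABW' cursor=4
After op 10 (undo): buf='QABWF' cursor=5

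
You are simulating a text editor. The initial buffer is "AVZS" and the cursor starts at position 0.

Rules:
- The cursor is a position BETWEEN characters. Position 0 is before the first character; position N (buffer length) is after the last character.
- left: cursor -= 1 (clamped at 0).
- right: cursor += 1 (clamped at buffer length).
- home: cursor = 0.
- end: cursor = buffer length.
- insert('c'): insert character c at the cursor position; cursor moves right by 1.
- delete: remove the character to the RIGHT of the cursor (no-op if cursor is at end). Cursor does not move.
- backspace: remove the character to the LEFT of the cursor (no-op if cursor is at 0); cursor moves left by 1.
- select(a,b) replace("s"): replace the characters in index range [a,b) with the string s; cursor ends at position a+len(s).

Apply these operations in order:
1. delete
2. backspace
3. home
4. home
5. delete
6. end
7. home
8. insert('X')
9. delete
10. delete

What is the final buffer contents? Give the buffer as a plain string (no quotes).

After op 1 (delete): buf='VZS' cursor=0
After op 2 (backspace): buf='VZS' cursor=0
After op 3 (home): buf='VZS' cursor=0
After op 4 (home): buf='VZS' cursor=0
After op 5 (delete): buf='ZS' cursor=0
After op 6 (end): buf='ZS' cursor=2
After op 7 (home): buf='ZS' cursor=0
After op 8 (insert('X')): buf='XZS' cursor=1
After op 9 (delete): buf='XS' cursor=1
After op 10 (delete): buf='X' cursor=1

Answer: X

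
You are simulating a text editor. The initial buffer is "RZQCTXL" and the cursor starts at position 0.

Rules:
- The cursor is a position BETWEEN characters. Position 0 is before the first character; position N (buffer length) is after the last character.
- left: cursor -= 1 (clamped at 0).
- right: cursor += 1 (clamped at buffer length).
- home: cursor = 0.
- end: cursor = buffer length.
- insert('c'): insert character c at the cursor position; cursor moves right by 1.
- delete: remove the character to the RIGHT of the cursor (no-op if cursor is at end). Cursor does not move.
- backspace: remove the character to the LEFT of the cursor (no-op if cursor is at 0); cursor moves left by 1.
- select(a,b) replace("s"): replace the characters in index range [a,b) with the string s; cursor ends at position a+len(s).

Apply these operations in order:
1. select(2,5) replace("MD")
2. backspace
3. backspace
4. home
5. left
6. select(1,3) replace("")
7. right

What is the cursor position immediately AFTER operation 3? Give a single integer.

After op 1 (select(2,5) replace("MD")): buf='RZMDXL' cursor=4
After op 2 (backspace): buf='RZMXL' cursor=3
After op 3 (backspace): buf='RZXL' cursor=2

Answer: 2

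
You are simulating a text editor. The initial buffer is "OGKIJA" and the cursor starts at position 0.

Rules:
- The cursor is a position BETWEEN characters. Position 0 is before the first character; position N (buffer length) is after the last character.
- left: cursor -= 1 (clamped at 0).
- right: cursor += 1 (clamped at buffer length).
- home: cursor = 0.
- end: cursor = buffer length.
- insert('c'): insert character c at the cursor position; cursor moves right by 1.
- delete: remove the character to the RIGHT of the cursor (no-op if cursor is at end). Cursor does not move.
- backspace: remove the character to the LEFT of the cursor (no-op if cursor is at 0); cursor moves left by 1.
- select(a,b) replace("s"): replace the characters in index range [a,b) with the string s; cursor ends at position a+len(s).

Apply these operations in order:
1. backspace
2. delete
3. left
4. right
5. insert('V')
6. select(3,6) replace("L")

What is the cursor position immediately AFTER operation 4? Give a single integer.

After op 1 (backspace): buf='OGKIJA' cursor=0
After op 2 (delete): buf='GKIJA' cursor=0
After op 3 (left): buf='GKIJA' cursor=0
After op 4 (right): buf='GKIJA' cursor=1

Answer: 1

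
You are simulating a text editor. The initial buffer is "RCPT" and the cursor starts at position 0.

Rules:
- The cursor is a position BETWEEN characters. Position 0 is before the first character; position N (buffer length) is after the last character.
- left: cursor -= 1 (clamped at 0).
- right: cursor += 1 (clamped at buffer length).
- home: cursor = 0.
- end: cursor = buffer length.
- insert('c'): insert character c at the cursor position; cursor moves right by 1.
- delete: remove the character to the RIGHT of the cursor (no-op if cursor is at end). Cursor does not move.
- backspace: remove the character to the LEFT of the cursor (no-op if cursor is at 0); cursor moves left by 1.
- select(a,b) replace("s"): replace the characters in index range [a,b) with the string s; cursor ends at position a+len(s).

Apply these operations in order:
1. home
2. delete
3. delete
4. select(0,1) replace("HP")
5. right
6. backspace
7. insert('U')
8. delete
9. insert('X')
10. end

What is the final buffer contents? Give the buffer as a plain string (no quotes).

Answer: HPUX

Derivation:
After op 1 (home): buf='RCPT' cursor=0
After op 2 (delete): buf='CPT' cursor=0
After op 3 (delete): buf='PT' cursor=0
After op 4 (select(0,1) replace("HP")): buf='HPT' cursor=2
After op 5 (right): buf='HPT' cursor=3
After op 6 (backspace): buf='HP' cursor=2
After op 7 (insert('U')): buf='HPU' cursor=3
After op 8 (delete): buf='HPU' cursor=3
After op 9 (insert('X')): buf='HPUX' cursor=4
After op 10 (end): buf='HPUX' cursor=4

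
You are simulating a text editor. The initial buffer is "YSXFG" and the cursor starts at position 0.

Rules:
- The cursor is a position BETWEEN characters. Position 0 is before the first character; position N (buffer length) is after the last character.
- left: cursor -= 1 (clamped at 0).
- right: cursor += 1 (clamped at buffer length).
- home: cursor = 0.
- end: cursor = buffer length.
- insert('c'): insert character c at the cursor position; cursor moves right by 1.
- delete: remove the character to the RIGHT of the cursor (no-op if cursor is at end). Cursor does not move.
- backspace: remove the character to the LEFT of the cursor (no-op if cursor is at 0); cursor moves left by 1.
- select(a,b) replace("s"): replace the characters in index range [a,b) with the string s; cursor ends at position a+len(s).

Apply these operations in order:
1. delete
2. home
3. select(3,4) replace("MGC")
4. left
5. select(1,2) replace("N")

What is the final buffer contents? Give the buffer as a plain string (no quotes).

Answer: SNFMGC

Derivation:
After op 1 (delete): buf='SXFG' cursor=0
After op 2 (home): buf='SXFG' cursor=0
After op 3 (select(3,4) replace("MGC")): buf='SXFMGC' cursor=6
After op 4 (left): buf='SXFMGC' cursor=5
After op 5 (select(1,2) replace("N")): buf='SNFMGC' cursor=2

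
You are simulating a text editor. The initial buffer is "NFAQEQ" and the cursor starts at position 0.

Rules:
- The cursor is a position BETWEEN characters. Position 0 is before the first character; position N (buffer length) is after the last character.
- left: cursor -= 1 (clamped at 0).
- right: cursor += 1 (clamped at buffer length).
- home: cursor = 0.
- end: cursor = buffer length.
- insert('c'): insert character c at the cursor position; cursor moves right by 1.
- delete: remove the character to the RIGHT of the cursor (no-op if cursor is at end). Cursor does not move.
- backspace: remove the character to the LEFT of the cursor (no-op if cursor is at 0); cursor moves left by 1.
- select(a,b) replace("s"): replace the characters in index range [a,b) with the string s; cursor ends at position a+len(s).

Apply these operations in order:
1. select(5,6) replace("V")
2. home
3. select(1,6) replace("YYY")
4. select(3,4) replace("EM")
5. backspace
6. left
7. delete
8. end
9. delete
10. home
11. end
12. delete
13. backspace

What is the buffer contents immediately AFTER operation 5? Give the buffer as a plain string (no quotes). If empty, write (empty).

After op 1 (select(5,6) replace("V")): buf='NFAQEV' cursor=6
After op 2 (home): buf='NFAQEV' cursor=0
After op 3 (select(1,6) replace("YYY")): buf='NYYY' cursor=4
After op 4 (select(3,4) replace("EM")): buf='NYYEM' cursor=5
After op 5 (backspace): buf='NYYE' cursor=4

Answer: NYYE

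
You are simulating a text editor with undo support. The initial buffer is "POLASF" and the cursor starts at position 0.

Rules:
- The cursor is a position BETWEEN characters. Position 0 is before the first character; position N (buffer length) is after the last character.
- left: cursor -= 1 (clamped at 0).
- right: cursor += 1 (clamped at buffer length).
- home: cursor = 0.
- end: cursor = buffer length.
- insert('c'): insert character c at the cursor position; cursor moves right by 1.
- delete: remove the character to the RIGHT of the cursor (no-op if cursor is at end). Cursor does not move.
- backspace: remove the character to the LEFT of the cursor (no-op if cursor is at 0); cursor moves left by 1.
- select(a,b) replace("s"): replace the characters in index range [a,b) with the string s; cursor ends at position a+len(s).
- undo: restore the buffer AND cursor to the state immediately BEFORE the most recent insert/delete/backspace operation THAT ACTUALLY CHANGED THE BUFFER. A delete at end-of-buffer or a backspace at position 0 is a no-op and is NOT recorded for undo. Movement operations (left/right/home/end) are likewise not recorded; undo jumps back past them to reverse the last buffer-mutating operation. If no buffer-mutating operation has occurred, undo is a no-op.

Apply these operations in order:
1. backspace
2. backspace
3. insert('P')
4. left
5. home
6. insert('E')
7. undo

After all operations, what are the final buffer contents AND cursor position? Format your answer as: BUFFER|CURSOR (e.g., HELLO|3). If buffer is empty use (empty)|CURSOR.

Answer: PPOLASF|0

Derivation:
After op 1 (backspace): buf='POLASF' cursor=0
After op 2 (backspace): buf='POLASF' cursor=0
After op 3 (insert('P')): buf='PPOLASF' cursor=1
After op 4 (left): buf='PPOLASF' cursor=0
After op 5 (home): buf='PPOLASF' cursor=0
After op 6 (insert('E')): buf='EPPOLASF' cursor=1
After op 7 (undo): buf='PPOLASF' cursor=0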